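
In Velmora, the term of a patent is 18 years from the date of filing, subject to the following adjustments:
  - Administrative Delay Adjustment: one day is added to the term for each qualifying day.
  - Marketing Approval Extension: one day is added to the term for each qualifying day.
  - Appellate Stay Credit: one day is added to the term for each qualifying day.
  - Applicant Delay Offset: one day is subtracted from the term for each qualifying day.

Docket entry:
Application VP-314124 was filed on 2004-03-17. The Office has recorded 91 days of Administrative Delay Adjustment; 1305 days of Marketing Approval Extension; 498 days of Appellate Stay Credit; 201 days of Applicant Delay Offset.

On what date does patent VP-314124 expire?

2026-11-04

Base term: filing date + 18 years → 17 March 2022.
Administrative Delay Adjustment: +91 days → 16 June 2022.
Marketing Approval Extension: +1305 days → 11 January 2026.
Appellate Stay Credit: +498 days → 24 May 2027.
Applicant Delay Offset: −201 days → 4 November 2026.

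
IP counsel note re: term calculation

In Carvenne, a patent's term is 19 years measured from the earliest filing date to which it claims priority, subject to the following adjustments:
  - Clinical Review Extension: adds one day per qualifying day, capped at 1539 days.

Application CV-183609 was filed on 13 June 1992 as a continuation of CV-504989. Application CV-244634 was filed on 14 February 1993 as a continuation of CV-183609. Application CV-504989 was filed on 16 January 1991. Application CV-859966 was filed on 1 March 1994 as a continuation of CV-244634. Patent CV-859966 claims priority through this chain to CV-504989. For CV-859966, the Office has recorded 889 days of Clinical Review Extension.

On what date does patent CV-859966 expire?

Earliest priority filing: 16 January 1991.
Base term: 16 January 1991 + 19 years → 16 January 2010.
Clinical Review Extension: 889 days (within the 1539-day cap) → +889 days → 23 June 2012.

June 23, 2012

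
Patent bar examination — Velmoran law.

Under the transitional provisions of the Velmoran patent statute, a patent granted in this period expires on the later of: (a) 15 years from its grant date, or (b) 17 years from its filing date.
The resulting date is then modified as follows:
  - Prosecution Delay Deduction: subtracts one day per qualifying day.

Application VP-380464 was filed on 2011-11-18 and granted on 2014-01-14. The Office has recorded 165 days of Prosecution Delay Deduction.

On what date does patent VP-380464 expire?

2028-08-02

(a) grant + 15 years → 14 January 2029.
(b) filing + 17 years → 18 November 2028.
Later of the two: 14 January 2029.
Prosecution Delay Deduction: −165 days → 2 August 2028.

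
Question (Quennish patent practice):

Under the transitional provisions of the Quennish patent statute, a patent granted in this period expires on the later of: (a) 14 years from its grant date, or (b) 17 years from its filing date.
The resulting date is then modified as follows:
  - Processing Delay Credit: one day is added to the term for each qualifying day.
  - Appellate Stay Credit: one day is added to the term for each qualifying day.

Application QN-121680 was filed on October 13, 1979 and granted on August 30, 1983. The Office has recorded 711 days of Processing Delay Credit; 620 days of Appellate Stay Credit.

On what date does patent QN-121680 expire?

(a) grant + 14 years → 30 August 1997.
(b) filing + 17 years → 13 October 1996.
Later of the two: 30 August 1997.
Processing Delay Credit: +711 days → 11 August 1999.
Appellate Stay Credit: +620 days → 22 April 2001.

2001-04-22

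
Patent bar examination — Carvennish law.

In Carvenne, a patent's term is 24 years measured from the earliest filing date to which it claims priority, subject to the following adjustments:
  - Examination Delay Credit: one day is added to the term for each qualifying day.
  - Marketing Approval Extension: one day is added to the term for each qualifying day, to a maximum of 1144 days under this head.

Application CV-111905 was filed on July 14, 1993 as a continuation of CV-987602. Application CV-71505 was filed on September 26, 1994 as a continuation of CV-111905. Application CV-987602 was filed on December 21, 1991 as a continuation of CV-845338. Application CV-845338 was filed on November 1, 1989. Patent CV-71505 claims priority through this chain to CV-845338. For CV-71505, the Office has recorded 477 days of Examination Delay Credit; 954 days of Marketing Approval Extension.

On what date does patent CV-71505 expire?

October 2, 2017

Earliest priority filing: 1 November 1989.
Base term: 1 November 1989 + 24 years → 1 November 2013.
Examination Delay Credit: +477 days → 21 February 2015.
Marketing Approval Extension: 954 days (within the 1144-day cap) → +954 days → 2 October 2017.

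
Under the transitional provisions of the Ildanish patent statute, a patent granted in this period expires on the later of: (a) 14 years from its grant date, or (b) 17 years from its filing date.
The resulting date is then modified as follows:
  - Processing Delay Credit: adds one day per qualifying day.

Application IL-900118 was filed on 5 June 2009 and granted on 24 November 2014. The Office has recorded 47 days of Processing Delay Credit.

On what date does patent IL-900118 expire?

January 10, 2029

(a) grant + 14 years → 24 November 2028.
(b) filing + 17 years → 5 June 2026.
Later of the two: 24 November 2028.
Processing Delay Credit: +47 days → 10 January 2029.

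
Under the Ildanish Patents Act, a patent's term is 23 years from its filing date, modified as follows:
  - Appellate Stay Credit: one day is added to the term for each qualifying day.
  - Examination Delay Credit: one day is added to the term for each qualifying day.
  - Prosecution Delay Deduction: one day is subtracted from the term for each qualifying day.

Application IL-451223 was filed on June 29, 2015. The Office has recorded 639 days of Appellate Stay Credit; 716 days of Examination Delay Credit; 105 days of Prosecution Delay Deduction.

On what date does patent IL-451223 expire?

2041-11-30

Base term: filing date + 23 years → 29 June 2038.
Appellate Stay Credit: +639 days → 29 March 2040.
Examination Delay Credit: +716 days → 15 March 2042.
Prosecution Delay Deduction: −105 days → 30 November 2041.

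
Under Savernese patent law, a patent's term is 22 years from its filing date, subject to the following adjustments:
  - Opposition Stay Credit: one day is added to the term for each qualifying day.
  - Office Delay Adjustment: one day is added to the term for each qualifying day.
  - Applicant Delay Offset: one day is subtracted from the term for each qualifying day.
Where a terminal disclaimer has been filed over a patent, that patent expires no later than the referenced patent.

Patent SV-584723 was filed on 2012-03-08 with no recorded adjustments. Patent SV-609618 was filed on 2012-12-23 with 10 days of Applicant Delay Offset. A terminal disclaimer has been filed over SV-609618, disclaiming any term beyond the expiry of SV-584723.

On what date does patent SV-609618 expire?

2034-03-08

Natural term of SV-609618:
  Base: filing + 22 years → 23 December 2034.
  Applicant Delay Offset: −10 days → 13 December 2034.
Expiry of referenced patent SV-584723:
  Base: filing + 22 years → 8 March 2034.
Terminal disclaimer: SV-609618 expires on the earlier of 13 December 2034 and 8 March 2034.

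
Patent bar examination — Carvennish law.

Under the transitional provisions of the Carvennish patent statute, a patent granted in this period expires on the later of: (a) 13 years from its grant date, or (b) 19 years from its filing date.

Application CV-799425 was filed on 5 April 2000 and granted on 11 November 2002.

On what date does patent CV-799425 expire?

April 5, 2019

(a) grant + 13 years → 11 November 2015.
(b) filing + 19 years → 5 April 2019.
Later of the two: 5 April 2019.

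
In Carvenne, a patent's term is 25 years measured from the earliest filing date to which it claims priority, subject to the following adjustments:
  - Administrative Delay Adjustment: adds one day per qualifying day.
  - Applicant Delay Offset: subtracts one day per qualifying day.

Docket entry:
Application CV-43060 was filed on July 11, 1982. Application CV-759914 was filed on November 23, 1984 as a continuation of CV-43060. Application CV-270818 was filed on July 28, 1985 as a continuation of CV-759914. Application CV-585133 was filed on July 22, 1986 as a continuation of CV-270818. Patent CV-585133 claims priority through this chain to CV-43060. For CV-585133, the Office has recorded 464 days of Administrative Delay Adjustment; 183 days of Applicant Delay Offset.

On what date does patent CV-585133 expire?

2008-04-17

Earliest priority filing: 11 July 1982.
Base term: 11 July 1982 + 25 years → 11 July 2007.
Administrative Delay Adjustment: +464 days → 17 October 2008.
Applicant Delay Offset: −183 days → 17 April 2008.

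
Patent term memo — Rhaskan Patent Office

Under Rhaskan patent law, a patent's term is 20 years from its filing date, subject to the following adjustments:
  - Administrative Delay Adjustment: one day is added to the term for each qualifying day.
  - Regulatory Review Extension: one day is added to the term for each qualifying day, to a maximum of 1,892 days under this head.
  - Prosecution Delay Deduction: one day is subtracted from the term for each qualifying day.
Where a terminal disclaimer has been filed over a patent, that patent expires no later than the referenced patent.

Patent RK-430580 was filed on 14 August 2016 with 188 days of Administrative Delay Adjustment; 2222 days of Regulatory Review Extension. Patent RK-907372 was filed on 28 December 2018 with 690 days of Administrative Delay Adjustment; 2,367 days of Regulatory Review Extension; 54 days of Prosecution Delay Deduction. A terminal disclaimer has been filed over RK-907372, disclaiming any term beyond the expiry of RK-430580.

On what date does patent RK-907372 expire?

2042-04-25

Natural term of RK-907372:
  Base: filing + 20 years → 28 December 2038.
  Administrative Delay Adjustment: +690 days → 17 November 2040.
  Regulatory Review Extension: 2367 days claimed exceeds the 1892-day cap, so +1892 days → 22 January 2046.
  Prosecution Delay Deduction: −54 days → 29 November 2045.
Expiry of referenced patent RK-430580:
  Base: filing + 20 years → 14 August 2036.
  Administrative Delay Adjustment: +188 days → 18 February 2037.
  Regulatory Review Extension: 2222 days claimed exceeds the 1892-day cap, so +1892 days → 25 April 2042.
Terminal disclaimer: RK-907372 expires on the earlier of 29 November 2045 and 25 April 2042.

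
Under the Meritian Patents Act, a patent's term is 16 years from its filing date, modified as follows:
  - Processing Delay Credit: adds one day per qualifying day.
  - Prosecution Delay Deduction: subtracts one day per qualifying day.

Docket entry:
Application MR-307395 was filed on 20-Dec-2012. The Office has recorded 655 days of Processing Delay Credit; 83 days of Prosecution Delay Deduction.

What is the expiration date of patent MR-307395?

Base term: filing date + 16 years → 20 December 2028.
Processing Delay Credit: +655 days → 6 October 2030.
Prosecution Delay Deduction: −83 days → 15 July 2030.

2030-07-15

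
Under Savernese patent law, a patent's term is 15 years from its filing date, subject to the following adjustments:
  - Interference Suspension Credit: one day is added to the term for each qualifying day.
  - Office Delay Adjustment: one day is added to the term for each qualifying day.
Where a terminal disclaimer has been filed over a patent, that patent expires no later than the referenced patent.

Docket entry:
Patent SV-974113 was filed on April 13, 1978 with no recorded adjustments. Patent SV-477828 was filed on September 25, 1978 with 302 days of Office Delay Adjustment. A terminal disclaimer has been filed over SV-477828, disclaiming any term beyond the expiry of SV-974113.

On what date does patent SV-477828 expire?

Natural term of SV-477828:
  Base: filing + 15 years → 25 September 1993.
  Office Delay Adjustment: +302 days → 24 July 1994.
Expiry of referenced patent SV-974113:
  Base: filing + 15 years → 13 April 1993.
Terminal disclaimer: SV-477828 expires on the earlier of 24 July 1994 and 13 April 1993.

April 13, 1993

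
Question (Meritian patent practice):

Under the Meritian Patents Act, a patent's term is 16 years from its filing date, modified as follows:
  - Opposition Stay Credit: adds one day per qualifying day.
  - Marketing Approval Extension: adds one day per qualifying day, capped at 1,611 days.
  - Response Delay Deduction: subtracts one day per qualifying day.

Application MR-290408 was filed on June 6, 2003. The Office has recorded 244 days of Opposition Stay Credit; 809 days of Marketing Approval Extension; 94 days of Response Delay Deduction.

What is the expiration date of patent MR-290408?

Base term: filing date + 16 years → 6 June 2019.
Opposition Stay Credit: +244 days → 5 February 2020.
Marketing Approval Extension: 809 days (within the 1611-day cap) → +809 days → 24 April 2022.
Response Delay Deduction: −94 days → 20 January 2022.

January 20, 2022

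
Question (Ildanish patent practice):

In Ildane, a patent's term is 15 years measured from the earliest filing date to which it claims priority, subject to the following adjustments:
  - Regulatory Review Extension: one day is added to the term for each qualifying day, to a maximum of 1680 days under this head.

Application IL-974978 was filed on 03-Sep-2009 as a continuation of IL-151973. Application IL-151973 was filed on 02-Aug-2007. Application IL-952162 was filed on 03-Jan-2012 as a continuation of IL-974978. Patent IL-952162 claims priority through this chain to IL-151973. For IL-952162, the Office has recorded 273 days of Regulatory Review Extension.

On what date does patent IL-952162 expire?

May 2, 2023

Earliest priority filing: 2 August 2007.
Base term: 2 August 2007 + 15 years → 2 August 2022.
Regulatory Review Extension: 273 days (within the 1680-day cap) → +273 days → 2 May 2023.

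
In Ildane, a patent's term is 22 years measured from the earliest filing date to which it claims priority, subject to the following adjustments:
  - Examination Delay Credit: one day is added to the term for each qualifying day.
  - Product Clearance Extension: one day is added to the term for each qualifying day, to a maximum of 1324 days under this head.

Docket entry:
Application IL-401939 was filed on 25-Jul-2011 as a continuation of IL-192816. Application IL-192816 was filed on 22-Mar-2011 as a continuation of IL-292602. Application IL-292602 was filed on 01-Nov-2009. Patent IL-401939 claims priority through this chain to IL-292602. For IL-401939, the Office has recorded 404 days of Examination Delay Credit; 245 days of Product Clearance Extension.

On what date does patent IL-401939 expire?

Earliest priority filing: 1 November 2009.
Base term: 1 November 2009 + 22 years → 1 November 2031.
Examination Delay Credit: +404 days → 9 December 2032.
Product Clearance Extension: 245 days (within the 1324-day cap) → +245 days → 11 August 2033.

August 11, 2033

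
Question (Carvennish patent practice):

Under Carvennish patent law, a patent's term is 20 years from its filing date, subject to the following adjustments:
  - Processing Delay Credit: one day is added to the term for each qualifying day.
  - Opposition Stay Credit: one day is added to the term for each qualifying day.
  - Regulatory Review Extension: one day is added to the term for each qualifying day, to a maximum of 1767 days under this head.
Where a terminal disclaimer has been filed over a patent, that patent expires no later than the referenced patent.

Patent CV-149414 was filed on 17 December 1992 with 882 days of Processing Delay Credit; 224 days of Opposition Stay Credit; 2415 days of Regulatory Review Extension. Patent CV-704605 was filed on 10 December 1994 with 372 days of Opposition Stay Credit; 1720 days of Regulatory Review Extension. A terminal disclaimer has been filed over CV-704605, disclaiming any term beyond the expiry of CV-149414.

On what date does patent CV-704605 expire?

September 1, 2020

Natural term of CV-704605:
  Base: filing + 20 years → 10 December 2014.
  Opposition Stay Credit: +372 days → 17 December 2015.
  Regulatory Review Extension: 1720 days (within the 1767-day cap) → +1720 days → 1 September 2020.
Expiry of referenced patent CV-149414:
  Base: filing + 20 years → 17 December 2012.
  Processing Delay Credit: +882 days → 18 May 2015.
  Opposition Stay Credit: +224 days → 28 December 2015.
  Regulatory Review Extension: 2415 days claimed exceeds the 1767-day cap, so +1767 days → 29 October 2020.
Terminal disclaimer: CV-704605 expires on the earlier of 1 September 2020 and 29 October 2020.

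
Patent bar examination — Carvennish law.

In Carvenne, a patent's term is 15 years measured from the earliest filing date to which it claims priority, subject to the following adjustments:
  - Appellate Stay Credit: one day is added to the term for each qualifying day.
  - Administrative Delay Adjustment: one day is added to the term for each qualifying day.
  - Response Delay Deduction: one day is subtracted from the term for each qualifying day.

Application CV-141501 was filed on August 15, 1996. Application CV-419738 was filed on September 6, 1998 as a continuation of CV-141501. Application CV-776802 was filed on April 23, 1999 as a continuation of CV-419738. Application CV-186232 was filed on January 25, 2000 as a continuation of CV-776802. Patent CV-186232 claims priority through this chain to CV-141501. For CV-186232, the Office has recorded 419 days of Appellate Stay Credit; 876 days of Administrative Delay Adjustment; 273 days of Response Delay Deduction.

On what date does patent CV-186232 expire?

June 2, 2014

Earliest priority filing: 15 August 1996.
Base term: 15 August 1996 + 15 years → 15 August 2011.
Appellate Stay Credit: +419 days → 7 October 2012.
Administrative Delay Adjustment: +876 days → 2 March 2015.
Response Delay Deduction: −273 days → 2 June 2014.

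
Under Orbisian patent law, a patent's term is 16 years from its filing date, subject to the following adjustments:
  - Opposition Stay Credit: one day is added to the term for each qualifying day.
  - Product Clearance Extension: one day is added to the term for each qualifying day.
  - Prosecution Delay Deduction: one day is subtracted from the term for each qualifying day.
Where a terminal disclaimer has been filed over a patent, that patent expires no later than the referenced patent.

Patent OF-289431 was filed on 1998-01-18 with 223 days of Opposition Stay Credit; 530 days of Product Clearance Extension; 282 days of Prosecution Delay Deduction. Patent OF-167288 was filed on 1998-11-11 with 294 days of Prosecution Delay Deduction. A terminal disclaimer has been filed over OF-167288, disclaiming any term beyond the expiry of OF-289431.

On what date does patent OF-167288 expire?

Natural term of OF-167288:
  Base: filing + 16 years → 11 November 2014.
  Prosecution Delay Deduction: −294 days → 21 January 2014.
Expiry of referenced patent OF-289431:
  Base: filing + 16 years → 18 January 2014.
  Opposition Stay Credit: +223 days → 29 August 2014.
  Product Clearance Extension: +530 days → 10 February 2016.
  Prosecution Delay Deduction: −282 days → 4 May 2015.
Terminal disclaimer: OF-167288 expires on the earlier of 21 January 2014 and 4 May 2015.

January 21, 2014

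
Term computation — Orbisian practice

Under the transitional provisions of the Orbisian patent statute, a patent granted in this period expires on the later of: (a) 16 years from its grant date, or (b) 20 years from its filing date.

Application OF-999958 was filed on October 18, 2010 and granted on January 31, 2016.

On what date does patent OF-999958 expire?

(a) grant + 16 years → 31 January 2032.
(b) filing + 20 years → 18 October 2030.
Later of the two: 31 January 2032.

2032-01-31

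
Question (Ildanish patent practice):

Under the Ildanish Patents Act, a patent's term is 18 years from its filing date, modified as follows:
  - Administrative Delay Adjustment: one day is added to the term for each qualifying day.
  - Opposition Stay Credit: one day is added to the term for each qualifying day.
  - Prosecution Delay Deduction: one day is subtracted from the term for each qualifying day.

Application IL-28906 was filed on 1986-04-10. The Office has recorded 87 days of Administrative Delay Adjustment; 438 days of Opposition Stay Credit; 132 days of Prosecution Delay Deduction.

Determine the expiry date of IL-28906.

Base term: filing date + 18 years → 10 April 2004.
Administrative Delay Adjustment: +87 days → 6 July 2004.
Opposition Stay Credit: +438 days → 17 September 2005.
Prosecution Delay Deduction: −132 days → 8 May 2005.

May 8, 2005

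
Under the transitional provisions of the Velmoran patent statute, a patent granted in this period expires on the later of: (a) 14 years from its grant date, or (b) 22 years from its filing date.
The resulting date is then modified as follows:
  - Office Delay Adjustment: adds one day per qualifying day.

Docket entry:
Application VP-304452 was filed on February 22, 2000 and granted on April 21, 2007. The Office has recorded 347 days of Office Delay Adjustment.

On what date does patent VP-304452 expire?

February 4, 2023

(a) grant + 14 years → 21 April 2021.
(b) filing + 22 years → 22 February 2022.
Later of the two: 22 February 2022.
Office Delay Adjustment: +347 days → 4 February 2023.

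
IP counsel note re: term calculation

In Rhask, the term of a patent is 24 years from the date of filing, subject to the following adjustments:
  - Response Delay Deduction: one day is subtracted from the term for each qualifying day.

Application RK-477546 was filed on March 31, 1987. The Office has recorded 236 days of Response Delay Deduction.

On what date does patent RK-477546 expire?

Base term: filing date + 24 years → 31 March 2011.
Response Delay Deduction: −236 days → 7 August 2010.

August 7, 2010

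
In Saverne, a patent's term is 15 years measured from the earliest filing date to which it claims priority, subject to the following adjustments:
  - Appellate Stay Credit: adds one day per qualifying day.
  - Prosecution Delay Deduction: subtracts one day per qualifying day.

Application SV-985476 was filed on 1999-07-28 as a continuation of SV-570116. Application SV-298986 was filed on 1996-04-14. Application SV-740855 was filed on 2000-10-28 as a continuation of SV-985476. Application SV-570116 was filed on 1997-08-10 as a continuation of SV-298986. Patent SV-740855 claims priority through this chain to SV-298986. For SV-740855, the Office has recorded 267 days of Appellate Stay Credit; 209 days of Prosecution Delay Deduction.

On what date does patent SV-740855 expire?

Earliest priority filing: 14 April 1996.
Base term: 14 April 1996 + 15 years → 14 April 2011.
Appellate Stay Credit: +267 days → 6 January 2012.
Prosecution Delay Deduction: −209 days → 11 June 2011.

June 11, 2011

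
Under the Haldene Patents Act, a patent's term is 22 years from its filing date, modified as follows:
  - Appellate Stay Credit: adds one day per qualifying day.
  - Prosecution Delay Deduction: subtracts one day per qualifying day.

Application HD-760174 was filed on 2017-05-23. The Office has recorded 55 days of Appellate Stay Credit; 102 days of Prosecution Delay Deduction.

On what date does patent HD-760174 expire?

2039-04-06

Base term: filing date + 22 years → 23 May 2039.
Appellate Stay Credit: +55 days → 17 July 2039.
Prosecution Delay Deduction: −102 days → 6 April 2039.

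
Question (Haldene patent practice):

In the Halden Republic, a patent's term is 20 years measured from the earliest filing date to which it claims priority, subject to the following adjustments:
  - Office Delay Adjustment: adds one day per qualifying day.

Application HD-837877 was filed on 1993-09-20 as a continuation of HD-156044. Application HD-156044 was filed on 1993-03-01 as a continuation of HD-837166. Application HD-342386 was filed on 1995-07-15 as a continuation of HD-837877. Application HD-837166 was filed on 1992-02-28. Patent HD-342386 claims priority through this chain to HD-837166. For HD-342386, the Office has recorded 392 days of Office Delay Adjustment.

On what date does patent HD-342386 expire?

2013-03-26

Earliest priority filing: 28 February 1992.
Base term: 28 February 1992 + 20 years → 28 February 2012.
Office Delay Adjustment: +392 days → 26 March 2013.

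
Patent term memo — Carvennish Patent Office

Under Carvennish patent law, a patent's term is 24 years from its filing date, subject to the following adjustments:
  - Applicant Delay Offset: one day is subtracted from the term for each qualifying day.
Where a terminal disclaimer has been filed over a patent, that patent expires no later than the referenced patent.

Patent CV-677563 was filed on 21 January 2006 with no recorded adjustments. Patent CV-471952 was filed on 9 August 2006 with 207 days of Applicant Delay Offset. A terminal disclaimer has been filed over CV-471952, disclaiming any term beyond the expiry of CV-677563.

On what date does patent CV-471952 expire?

Natural term of CV-471952:
  Base: filing + 24 years → 9 August 2030.
  Applicant Delay Offset: −207 days → 14 January 2030.
Expiry of referenced patent CV-677563:
  Base: filing + 24 years → 21 January 2030.
Terminal disclaimer: CV-471952 expires on the earlier of 14 January 2030 and 21 January 2030.

2030-01-14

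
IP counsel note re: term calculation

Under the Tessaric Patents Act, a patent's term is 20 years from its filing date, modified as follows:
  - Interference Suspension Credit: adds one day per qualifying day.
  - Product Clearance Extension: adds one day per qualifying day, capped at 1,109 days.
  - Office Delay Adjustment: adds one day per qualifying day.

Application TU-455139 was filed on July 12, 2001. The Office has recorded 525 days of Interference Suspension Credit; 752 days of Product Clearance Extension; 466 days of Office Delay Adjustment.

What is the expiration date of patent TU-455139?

April 20, 2026

Base term: filing date + 20 years → 12 July 2021.
Interference Suspension Credit: +525 days → 19 December 2022.
Product Clearance Extension: 752 days (within the 1109-day cap) → +752 days → 9 January 2025.
Office Delay Adjustment: +466 days → 20 April 2026.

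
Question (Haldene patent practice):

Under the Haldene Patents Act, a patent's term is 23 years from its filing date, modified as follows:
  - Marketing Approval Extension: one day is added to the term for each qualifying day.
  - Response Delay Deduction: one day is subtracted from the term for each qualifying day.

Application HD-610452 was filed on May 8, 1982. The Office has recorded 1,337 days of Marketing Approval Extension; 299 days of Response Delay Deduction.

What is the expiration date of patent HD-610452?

2008-03-11

Base term: filing date + 23 years → 8 May 2005.
Marketing Approval Extension: +1337 days → 4 January 2009.
Response Delay Deduction: −299 days → 11 March 2008.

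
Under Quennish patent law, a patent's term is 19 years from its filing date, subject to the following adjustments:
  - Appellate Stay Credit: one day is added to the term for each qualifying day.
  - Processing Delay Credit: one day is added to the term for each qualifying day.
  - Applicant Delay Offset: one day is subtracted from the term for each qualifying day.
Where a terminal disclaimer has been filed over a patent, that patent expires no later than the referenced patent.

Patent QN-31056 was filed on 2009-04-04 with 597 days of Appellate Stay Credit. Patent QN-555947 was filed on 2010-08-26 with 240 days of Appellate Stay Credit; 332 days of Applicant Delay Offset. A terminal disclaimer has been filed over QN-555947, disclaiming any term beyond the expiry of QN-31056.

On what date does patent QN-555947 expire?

May 26, 2029

Natural term of QN-555947:
  Base: filing + 19 years → 26 August 2029.
  Appellate Stay Credit: +240 days → 23 April 2030.
  Applicant Delay Offset: −332 days → 26 May 2029.
Expiry of referenced patent QN-31056:
  Base: filing + 19 years → 4 April 2028.
  Appellate Stay Credit: +597 days → 22 November 2029.
Terminal disclaimer: QN-555947 expires on the earlier of 26 May 2029 and 22 November 2029.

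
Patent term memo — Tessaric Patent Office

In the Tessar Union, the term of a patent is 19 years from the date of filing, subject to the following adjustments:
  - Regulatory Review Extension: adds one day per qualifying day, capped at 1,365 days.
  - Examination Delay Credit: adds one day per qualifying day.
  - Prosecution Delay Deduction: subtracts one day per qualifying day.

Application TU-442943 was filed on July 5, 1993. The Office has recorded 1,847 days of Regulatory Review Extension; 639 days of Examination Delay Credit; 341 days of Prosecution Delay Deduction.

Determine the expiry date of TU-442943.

2017-01-23

Base term: filing date + 19 years → 5 July 2012.
Regulatory Review Extension: 1847 days claimed exceeds the 1365-day cap, so +1365 days → 31 March 2016.
Examination Delay Credit: +639 days → 30 December 2017.
Prosecution Delay Deduction: −341 days → 23 January 2017.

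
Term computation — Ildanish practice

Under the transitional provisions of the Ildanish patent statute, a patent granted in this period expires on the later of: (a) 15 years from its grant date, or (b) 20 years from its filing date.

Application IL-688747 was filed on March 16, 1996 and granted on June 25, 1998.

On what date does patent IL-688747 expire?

(a) grant + 15 years → 25 June 2013.
(b) filing + 20 years → 16 March 2016.
Later of the two: 16 March 2016.

March 16, 2016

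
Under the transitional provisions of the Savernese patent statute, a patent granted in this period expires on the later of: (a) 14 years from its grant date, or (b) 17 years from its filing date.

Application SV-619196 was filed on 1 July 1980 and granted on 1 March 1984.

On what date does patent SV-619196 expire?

1998-03-01

(a) grant + 14 years → 1 March 1998.
(b) filing + 17 years → 1 July 1997.
Later of the two: 1 March 1998.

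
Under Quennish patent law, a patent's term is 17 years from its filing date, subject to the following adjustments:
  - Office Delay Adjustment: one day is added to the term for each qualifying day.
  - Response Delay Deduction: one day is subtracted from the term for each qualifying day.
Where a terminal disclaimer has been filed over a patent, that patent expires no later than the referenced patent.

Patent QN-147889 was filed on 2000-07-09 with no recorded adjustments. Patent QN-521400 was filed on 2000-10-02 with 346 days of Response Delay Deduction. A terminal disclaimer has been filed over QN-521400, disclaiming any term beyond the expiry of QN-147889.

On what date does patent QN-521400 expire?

October 21, 2016

Natural term of QN-521400:
  Base: filing + 17 years → 2 October 2017.
  Response Delay Deduction: −346 days → 21 October 2016.
Expiry of referenced patent QN-147889:
  Base: filing + 17 years → 9 July 2017.
Terminal disclaimer: QN-521400 expires on the earlier of 21 October 2016 and 9 July 2017.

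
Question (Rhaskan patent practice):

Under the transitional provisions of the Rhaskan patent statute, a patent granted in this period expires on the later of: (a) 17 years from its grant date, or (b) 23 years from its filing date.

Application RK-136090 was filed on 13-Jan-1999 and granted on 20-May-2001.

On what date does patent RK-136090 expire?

(a) grant + 17 years → 20 May 2018.
(b) filing + 23 years → 13 January 2022.
Later of the two: 13 January 2022.

January 13, 2022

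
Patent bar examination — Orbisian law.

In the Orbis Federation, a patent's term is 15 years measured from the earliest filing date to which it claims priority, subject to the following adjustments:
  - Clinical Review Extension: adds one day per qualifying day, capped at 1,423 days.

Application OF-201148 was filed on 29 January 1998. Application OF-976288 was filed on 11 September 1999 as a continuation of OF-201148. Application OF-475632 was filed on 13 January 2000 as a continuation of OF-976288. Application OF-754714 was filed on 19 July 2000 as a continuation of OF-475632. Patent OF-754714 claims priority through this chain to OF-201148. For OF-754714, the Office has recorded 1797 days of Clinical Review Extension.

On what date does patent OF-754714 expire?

December 22, 2016

Earliest priority filing: 29 January 1998.
Base term: 29 January 1998 + 15 years → 29 January 2013.
Clinical Review Extension: 1797 days claimed exceeds the 1423-day cap, so +1423 days → 22 December 2016.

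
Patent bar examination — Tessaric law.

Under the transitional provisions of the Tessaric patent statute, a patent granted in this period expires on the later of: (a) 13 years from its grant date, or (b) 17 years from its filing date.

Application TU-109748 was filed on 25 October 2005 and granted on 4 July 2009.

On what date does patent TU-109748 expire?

(a) grant + 13 years → 4 July 2022.
(b) filing + 17 years → 25 October 2022.
Later of the two: 25 October 2022.

2022-10-25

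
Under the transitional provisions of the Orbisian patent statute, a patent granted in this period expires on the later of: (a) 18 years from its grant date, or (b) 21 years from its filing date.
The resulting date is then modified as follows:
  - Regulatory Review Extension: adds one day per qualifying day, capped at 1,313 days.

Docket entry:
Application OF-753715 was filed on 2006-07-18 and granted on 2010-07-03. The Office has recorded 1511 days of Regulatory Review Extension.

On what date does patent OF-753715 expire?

(a) grant + 18 years → 3 July 2028.
(b) filing + 21 years → 18 July 2027.
Later of the two: 3 July 2028.
Regulatory Review Extension: 1511 days claimed exceeds the 1313-day cap, so +1313 days → 6 February 2032.

February 6, 2032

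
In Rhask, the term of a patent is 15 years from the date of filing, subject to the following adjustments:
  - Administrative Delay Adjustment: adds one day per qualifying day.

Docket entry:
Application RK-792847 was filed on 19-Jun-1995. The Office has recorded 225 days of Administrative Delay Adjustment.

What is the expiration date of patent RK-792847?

Base term: filing date + 15 years → 19 June 2010.
Administrative Delay Adjustment: +225 days → 30 January 2011.

January 30, 2011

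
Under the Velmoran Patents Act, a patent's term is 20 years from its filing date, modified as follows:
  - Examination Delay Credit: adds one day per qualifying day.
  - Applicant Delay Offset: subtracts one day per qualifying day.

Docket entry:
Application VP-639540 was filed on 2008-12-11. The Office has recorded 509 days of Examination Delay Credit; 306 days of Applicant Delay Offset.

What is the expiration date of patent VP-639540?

Base term: filing date + 20 years → 11 December 2028.
Examination Delay Credit: +509 days → 4 May 2030.
Applicant Delay Offset: −306 days → 2 July 2029.

July 2, 2029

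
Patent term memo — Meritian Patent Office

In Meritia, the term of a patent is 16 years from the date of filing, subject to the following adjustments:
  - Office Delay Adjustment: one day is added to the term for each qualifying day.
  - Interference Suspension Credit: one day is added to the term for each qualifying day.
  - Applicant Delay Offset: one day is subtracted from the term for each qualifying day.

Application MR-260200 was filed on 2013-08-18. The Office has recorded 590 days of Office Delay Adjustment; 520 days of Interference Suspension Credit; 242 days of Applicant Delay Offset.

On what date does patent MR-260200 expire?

January 3, 2032

Base term: filing date + 16 years → 18 August 2029.
Office Delay Adjustment: +590 days → 31 March 2031.
Interference Suspension Credit: +520 days → 1 September 2032.
Applicant Delay Offset: −242 days → 3 January 2032.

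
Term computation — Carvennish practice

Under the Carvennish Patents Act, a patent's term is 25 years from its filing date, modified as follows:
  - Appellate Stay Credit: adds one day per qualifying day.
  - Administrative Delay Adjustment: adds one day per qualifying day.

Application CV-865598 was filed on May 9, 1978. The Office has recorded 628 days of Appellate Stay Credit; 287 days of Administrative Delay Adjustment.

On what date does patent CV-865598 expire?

2005-11-09

Base term: filing date + 25 years → 9 May 2003.
Appellate Stay Credit: +628 days → 26 January 2005.
Administrative Delay Adjustment: +287 days → 9 November 2005.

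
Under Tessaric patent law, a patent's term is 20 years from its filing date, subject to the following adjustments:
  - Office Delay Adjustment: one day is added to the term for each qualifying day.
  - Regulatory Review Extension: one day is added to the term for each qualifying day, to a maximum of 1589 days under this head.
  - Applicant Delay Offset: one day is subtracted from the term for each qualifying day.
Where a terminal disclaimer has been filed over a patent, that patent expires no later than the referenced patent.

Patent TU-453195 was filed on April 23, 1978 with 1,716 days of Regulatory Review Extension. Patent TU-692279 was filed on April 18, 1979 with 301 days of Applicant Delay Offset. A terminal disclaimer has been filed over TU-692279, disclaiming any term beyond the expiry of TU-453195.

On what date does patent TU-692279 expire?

June 21, 1998

Natural term of TU-692279:
  Base: filing + 20 years → 18 April 1999.
  Applicant Delay Offset: −301 days → 21 June 1998.
Expiry of referenced patent TU-453195:
  Base: filing + 20 years → 23 April 1998.
  Regulatory Review Extension: 1716 days claimed exceeds the 1589-day cap, so +1589 days → 29 August 2002.
Terminal disclaimer: TU-692279 expires on the earlier of 21 June 1998 and 29 August 2002.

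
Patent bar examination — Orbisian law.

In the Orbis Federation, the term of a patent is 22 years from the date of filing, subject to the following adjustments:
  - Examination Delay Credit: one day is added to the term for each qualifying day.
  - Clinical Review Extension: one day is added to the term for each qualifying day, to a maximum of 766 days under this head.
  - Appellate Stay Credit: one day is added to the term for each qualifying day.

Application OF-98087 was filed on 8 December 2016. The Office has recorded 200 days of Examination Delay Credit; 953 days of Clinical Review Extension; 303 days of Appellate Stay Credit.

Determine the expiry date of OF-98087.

2042-05-30

Base term: filing date + 22 years → 8 December 2038.
Examination Delay Credit: +200 days → 26 June 2039.
Clinical Review Extension: 953 days claimed exceeds the 766-day cap, so +766 days → 31 July 2041.
Appellate Stay Credit: +303 days → 30 May 2042.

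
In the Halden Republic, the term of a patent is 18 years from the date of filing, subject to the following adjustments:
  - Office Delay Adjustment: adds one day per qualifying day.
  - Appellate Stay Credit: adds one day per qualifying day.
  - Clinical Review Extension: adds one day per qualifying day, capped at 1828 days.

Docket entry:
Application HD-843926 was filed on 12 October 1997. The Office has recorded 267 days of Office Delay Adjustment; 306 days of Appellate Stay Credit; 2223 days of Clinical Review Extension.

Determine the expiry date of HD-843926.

Base term: filing date + 18 years → 12 October 2015.
Office Delay Adjustment: +267 days → 5 July 2016.
Appellate Stay Credit: +306 days → 7 May 2017.
Clinical Review Extension: 2223 days claimed exceeds the 1828-day cap, so +1828 days → 9 May 2022.

May 9, 2022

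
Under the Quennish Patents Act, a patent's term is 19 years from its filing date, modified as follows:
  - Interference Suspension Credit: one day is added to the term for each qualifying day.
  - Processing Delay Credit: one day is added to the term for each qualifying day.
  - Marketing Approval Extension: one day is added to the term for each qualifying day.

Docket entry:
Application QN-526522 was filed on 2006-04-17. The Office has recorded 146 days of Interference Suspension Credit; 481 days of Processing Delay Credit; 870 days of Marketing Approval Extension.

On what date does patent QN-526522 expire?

Base term: filing date + 19 years → 17 April 2025.
Interference Suspension Credit: +146 days → 10 September 2025.
Processing Delay Credit: +481 days → 4 January 2027.
Marketing Approval Extension: +870 days → 23 May 2029.

2029-05-23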